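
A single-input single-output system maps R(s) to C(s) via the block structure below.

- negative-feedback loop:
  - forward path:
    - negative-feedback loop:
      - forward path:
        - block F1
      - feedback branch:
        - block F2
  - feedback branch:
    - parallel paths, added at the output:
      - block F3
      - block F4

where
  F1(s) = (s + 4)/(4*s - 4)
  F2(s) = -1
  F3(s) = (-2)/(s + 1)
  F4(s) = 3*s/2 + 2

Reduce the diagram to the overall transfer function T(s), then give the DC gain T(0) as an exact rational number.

Step 1: close the feedback loop around F1, F2, giving (s + 4)/(3*s - 8)
Step 2: combine F3, F4 in parallel, giving (3*s^2 + 7*s)/(2*s + 2)
Step 3: collapse the loop ([F1/(1+F1*F2)] forward, (F3+F4) return), giving (2*s^2 + 10*s + 8)/(3*s^3 + 25*s^2 + 18*s - 16)
DC gain: substitute s = 0 into T(s) from step 3: T(0) = 8/(-16) = -1/2.

Answer: -1/2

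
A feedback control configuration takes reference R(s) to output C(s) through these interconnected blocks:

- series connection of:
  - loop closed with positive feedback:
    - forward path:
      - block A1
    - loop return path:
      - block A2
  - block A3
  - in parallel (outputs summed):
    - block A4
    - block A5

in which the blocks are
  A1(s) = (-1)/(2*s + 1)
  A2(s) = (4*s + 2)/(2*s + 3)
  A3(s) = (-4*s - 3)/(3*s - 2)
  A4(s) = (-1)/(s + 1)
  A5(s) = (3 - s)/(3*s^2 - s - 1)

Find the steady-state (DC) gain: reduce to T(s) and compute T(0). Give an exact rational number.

The answer is 18/5.

Reasoning:
Step 1: feedback reduction of A1, A2 = (-2*s - 3)/(4*s^2 + 12*s + 5)
Step 2: add A4, A5 (parallel) = (-4*s^2 + 3*s + 4)/(3*s^3 + 2*s^2 - 2*s - 1)
Step 3: multiply [A1/(1-A1*A2)], A3, (A4+A5) (series) = (-32*s^4 - 48*s^3 + 50*s^2 + 99*s + 36)/(36*s^6 + 108*s^5 + 5*s^4 - 116*s^3 - 30*s^2 + 29*s + 10)
The step-3 result is T(s). Setting s = 0: T(0) = 36/10 = 18/5.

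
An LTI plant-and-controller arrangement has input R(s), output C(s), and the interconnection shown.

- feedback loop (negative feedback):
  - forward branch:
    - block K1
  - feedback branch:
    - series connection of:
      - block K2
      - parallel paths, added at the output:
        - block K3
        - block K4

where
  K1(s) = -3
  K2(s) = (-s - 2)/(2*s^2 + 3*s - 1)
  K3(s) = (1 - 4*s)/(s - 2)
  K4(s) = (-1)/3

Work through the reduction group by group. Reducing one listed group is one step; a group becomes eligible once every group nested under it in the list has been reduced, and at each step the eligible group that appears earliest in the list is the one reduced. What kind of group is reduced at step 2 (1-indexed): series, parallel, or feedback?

Answer: series

Working:
Step 1: parallel reduction of K3, K4
Step 2: reduce the series chain K2, (K3+K4)
Step 3: feedback reduction of K1, (K2*(K3+K4))
Step 2: series.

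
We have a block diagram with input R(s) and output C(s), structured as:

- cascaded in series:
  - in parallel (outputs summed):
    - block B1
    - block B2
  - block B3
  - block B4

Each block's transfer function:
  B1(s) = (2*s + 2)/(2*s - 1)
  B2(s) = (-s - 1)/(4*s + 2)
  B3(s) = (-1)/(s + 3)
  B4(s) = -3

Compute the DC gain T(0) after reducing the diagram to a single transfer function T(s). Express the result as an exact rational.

First reduce the diagram to T(s).

1. combine B1, B2 in parallel; result (6*s^2 + 11*s + 5)/(8*s^2 - 2)
2. combine (B1+B2), B3, B4 in series; result (18*s^2 + 33*s + 15)/(8*s^3 + 24*s^2 - 2*s - 6)
The step-2 result is T(s). Setting s = 0: T(0) = 15/(-6) = -5/2.

Answer: -5/2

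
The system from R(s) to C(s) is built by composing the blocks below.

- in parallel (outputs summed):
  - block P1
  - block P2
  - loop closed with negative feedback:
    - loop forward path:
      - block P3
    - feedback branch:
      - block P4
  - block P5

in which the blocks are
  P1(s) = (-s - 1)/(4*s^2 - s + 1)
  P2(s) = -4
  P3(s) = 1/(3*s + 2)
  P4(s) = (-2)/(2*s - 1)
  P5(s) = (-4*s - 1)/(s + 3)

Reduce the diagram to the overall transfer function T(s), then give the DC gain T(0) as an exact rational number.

Reducing step by step:

Step 1 - apply the feedback formula to P3, P4: (2*s - 1)/(6*s^2 + s - 4)
Step 2 - parallel reduction of P1, P2, [P3/(1+P3*P4)], P5: (-192*s^5 - 294*s^4 + 107*s^3 + 70*s^2 - 12*s + 61)/(24*s^5 + 70*s^4 - 17*s^3 - 28*s^2 + 11*s - 12)
The step-2 result is T(s). Setting s = 0: T(0) = 61/(-12) = -61/12.

Answer: -61/12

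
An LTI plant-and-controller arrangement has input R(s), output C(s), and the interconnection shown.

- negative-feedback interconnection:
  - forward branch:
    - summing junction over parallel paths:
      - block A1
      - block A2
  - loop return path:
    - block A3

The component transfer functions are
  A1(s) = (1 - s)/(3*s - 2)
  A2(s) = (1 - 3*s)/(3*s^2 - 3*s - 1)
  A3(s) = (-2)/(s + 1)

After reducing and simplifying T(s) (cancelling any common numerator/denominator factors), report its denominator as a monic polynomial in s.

[1] add A1, A2 (parallel), giving (-3*s^3 - 3*s^2 + 7*s - 3)/(9*s^3 - 15*s^2 + 3*s + 2)
[2] close the feedback loop around (A1+A2), A3, giving (-3*s^4 - 6*s^3 + 4*s^2 + 4*s - 3)/(9*s^4 - 6*s^2 - 9*s + 8)
That last expression is T(s), already simplified. Scaling its denominator by 1/9 (the reciprocal of the leading coefficient) yields the monic denominator.

Hence the answer: s^4 - 2*s^2/3 - s + 8/9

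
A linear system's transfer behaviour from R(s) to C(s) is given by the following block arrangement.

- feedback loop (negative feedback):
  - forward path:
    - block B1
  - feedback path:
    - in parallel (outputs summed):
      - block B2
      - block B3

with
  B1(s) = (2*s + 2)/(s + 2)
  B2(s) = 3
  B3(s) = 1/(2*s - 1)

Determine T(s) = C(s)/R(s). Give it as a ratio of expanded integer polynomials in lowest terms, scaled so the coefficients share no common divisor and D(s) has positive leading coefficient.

[1] reduce the parallel group B2, B3 gives (6*s - 2)/(2*s - 1)
[2] reduce the feedback loop with forward B1 and return (B2+B3): this yields T(s), and no further normalization is needed

Therefore the answer is (4*s^2 + 2*s - 2)/(14*s^2 + 11*s - 6).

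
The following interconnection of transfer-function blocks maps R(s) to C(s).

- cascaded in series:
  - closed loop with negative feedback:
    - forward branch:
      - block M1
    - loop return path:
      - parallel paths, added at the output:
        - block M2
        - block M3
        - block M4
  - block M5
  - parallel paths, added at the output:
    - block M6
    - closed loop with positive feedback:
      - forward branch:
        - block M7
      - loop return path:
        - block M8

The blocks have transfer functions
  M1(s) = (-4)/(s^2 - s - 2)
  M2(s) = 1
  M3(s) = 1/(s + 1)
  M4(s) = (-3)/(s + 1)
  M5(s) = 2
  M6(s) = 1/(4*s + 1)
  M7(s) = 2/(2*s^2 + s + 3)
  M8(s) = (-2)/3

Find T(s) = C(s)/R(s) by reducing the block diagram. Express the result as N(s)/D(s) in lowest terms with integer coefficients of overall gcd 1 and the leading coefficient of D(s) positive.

[1] parallel reduction of M2, M3, M4 -> (s - 1)/(s + 1)
[2] reduce the feedback loop with forward M1 and return (M2+M3+M4) -> (-4*s - 4)/(s^3 - 7*s + 2)
[3] apply the feedback formula to M7, M8 -> 6/(6*s^2 + 3*s + 13)
[4] combine M6, [M7/(1-M7*M8)] in parallel -> (6*s^2 + 27*s + 19)/(24*s^3 + 18*s^2 + 55*s + 13)
[5] reduce the series chain [M1/(1+M1*(M2+M3+M4))], M5, (M6+[M7/(1-M7*M8)]); the result is T(s) itself (integer coefficients, no common factor, positive leading denominator coefficient)

Final answer: (-48*s^3 - 264*s^2 - 368*s - 152)/(24*s^6 + 18*s^5 - 113*s^4 - 65*s^3 - 349*s^2 + 19*s + 26)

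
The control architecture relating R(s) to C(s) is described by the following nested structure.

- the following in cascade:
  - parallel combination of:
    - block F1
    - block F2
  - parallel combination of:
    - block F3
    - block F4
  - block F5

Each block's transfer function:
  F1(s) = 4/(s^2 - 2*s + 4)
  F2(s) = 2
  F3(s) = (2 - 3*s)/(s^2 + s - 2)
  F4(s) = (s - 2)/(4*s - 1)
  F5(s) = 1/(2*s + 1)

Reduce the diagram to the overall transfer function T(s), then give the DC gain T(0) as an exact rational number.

Reducing step by step:

(1) add F1, F2 (parallel) gives (2*s^2 - 4*s + 12)/(s^2 - 2*s + 4)
(2) parallel reduction of F3, F4 gives (s^3 - 13*s^2 + 7*s + 2)/(4*s^3 + 3*s^2 - 9*s + 2)
(3) cascade (F1+F2), (F3+F4), F5 gives (2*s^5 - 30*s^4 + 78*s^3 - 180*s^2 + 76*s + 24)/(8*s^6 - 6*s^5 - 3*s^4 + 65*s^3 - 48*s^2 - 24*s + 8)
Evaluating the step-3 result (the overall T(s)) at s = 0 gives T(0) = 24/8 = 3.

Answer: 3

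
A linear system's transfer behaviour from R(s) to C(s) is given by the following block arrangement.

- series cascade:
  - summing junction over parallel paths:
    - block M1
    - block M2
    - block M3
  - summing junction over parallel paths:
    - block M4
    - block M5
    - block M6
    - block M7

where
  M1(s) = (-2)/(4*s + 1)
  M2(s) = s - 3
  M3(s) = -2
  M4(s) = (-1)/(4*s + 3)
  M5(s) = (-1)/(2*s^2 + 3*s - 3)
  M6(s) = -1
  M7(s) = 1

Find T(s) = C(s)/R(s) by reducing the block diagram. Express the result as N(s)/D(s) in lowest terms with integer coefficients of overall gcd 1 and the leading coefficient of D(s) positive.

[1] combine M1, M2, M3 in parallel, giving (4*s^2 - 19*s - 7)/(4*s + 1)
[2] sum the parallel branches M4, M5, M6, M7, giving (-2*s^2 - 7*s)/(8*s^3 + 18*s^2 - 3*s - 9)
[3] reduce the series chain (M1+M2+M3), (M4+M5+M6+M7); the result is T(s) itself (integer coefficients, no common factor, positive leading denominator coefficient)

Final answer: (-8*s^4 + 10*s^3 + 147*s^2 + 49*s)/(32*s^4 + 80*s^3 + 6*s^2 - 39*s - 9)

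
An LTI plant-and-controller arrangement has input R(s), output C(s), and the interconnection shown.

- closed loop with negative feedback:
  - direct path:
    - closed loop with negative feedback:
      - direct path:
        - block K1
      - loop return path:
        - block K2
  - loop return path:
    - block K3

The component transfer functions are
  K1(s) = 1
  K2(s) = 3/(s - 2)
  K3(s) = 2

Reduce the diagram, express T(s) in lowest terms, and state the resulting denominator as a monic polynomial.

Step 1: collapse the loop (K1 forward, K2 return); result (s - 2)/(s + 1)
Step 2: close the feedback loop around [K1/(1+K1*K2)], K3; result (s - 2)/(3*s - 3)
T(s) is the step-2 result (common factors already cancelled). Leading coefficient of the denominator: 3. Divide through by 3 for the monic polynomial.

Answer: s - 1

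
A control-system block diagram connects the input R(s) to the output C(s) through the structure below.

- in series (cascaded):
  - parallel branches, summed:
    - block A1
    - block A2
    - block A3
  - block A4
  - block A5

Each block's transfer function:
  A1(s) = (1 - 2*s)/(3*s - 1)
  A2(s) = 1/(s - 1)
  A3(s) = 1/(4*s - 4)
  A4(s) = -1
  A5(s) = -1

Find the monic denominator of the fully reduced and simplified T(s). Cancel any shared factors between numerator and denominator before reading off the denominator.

(1) reduce the parallel group A1, A2, A3, giving (-8*s^2 + 27*s - 9)/(12*s^2 - 16*s + 4)
(2) multiply (A1+A2+A3), A4, A5 (series), giving (-8*s^2 + 27*s - 9)/(12*s^2 - 16*s + 4)
The result of step 2 is T(s) in lowest terms. Its denominator has leading coefficient 12; dividing the denominator through by 12 makes it monic.

Hence the answer: s^2 - 4*s/3 + 1/3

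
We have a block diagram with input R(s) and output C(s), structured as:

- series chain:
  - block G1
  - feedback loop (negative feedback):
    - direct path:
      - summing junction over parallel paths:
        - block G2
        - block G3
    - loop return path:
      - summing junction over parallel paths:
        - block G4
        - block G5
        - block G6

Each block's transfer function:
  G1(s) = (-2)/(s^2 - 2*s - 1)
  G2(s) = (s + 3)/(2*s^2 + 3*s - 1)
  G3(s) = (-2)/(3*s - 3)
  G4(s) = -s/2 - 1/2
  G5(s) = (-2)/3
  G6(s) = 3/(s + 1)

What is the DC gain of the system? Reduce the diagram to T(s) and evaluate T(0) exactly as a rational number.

1. reduce the parallel group G2, G3, giving (-s^2 - 7)/(6*s^3 + 3*s^2 - 12*s + 3)
2. parallel reduction of G4, G5, G6, giving (-3*s^2 - 10*s + 11)/(6*s + 6)
3. feedback reduction of (G2+G3), (G4+G5+G6), giving (-6*s^3 - 6*s^2 - 42*s - 42)/(39*s^4 + 64*s^3 - 44*s^2 + 16*s - 59)
4. reduce the series chain G1, [(G2+G3)/(1+(G2+G3)*(G4+G5+G6))], giving (12*s^3 + 12*s^2 + 84*s + 84)/(39*s^6 - 14*s^5 - 211*s^4 + 40*s^3 - 47*s^2 + 102*s + 59)
The step-4 result is T(s). Setting s = 0: T(0) = 84/59.

Therefore the answer is 84/59.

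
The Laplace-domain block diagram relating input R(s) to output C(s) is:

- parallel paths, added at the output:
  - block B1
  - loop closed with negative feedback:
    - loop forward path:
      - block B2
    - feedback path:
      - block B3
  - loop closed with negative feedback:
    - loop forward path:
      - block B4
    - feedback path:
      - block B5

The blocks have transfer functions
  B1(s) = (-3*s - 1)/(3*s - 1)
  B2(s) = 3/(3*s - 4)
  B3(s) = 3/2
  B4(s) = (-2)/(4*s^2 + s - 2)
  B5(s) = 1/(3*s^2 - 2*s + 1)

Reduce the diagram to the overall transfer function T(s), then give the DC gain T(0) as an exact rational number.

The answer is 15/2.

Reasoning:
1. reduce the feedback loop with forward B2 and return B3; result 6/(6*s + 1)
2. close the feedback loop around B4, B5; result (-6*s^2 + 4*s - 2)/(12*s^4 - 5*s^3 - 4*s^2 + 5*s - 4)
3. sum the parallel branches B1, [B2/(1+B2*B3)], [B4/(1+B4*B5)]; result (-216*s^6 + 198*s^5 - 165*s^4 - s^3 + 103*s^2 - 69*s + 30)/(216*s^6 - 126*s^5 - 69*s^4 + 107*s^3 - 83*s^2 + 7*s + 4)
The step-3 result is T(s). Setting s = 0: T(0) = 30/4 = 15/2.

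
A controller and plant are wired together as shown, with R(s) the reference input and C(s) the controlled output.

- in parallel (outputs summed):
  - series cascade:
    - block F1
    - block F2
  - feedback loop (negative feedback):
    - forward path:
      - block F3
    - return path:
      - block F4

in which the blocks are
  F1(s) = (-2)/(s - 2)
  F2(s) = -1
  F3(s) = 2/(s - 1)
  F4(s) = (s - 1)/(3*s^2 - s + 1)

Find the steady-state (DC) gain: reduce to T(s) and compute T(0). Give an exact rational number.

1. combine F1, F2 in series: 2/(s - 2)
2. collapse the loop (F3 forward, F4 return): (6*s^2 - 2*s + 2)/(3*s^3 - 4*s^2 + 4*s - 3)
3. sum the parallel branches (F1*F2), [F3/(1+F3*F4)]: (12*s^3 - 22*s^2 + 14*s - 10)/(3*s^4 - 10*s^3 + 12*s^2 - 11*s + 6)
That last expression is T(s); at s = 0 only the constant terms survive, so T(0) = -10/6 = -5/3.

Answer: -5/3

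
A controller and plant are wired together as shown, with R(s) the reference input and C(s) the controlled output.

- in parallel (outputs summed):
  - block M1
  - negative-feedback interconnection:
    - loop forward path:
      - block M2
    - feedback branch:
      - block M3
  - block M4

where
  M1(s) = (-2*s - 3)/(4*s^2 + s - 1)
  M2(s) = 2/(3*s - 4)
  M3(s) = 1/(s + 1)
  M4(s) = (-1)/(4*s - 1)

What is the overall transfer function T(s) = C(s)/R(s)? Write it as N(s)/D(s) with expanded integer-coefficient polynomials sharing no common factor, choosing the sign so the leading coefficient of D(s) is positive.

Step 1 - close the feedback loop around M2, M3 gives (2*s + 2)/(3*s^2 - s - 2)
Step 2 - sum the parallel branches M1, [M2/(1+M2*M3)], M4: this yields T(s), and no further normalization is needed

Final answer: (-4*s^4 + 11*s^3 + 37*s^2 + 10*s - 6)/(48*s^5 - 16*s^4 - 47*s^3 + 8*s^2 + 9*s - 2)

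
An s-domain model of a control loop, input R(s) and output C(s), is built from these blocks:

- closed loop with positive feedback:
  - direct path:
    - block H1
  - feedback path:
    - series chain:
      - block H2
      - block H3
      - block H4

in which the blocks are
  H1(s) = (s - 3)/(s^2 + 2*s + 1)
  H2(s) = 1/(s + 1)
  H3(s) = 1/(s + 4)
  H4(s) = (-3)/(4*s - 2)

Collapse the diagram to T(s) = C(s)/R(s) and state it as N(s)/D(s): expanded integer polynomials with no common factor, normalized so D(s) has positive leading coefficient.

(1) cascade H2, H3, H4 = (-3)/(4*s^3 + 18*s^2 + 6*s - 8)
(2) feedback reduction of H1, (H2*H3*H4), giving the overall T(s)

Hence the answer: (4*s^4 + 6*s^3 - 48*s^2 - 26*s + 24)/(4*s^5 + 26*s^4 + 46*s^3 + 22*s^2 - 7*s - 17)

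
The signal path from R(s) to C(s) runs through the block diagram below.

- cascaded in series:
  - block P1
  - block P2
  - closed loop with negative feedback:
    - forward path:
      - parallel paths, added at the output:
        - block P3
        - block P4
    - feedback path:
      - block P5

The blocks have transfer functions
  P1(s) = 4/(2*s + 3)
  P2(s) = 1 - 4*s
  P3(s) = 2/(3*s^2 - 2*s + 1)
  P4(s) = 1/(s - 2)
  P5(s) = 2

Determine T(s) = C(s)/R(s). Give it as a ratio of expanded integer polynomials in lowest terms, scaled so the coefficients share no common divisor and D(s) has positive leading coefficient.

Step 1 - add P3, P4 (parallel) = (3*s^2 - 3)/(3*s^3 - 8*s^2 + 5*s - 2)
Step 2 - close the feedback loop around (P3+P4), P5 = (3*s^2 - 3)/(3*s^3 - 2*s^2 + 5*s - 8)
Step 3 - cascade P1, P2, [(P3+P4)/(1+(P3+P4)*P5)], giving the overall T(s)

Answer: (-48*s^3 + 12*s^2 + 48*s - 12)/(6*s^4 + 5*s^3 + 4*s^2 - s - 24)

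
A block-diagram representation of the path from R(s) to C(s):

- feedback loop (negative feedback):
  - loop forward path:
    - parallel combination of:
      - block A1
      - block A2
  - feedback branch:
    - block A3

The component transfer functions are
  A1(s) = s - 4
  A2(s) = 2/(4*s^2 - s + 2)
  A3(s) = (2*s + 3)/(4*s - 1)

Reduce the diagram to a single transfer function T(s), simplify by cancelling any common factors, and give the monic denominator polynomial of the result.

First reduce the diagram to T(s).

(1) reduce the parallel group A1, A2 gives (4*s^3 - 17*s^2 + 6*s - 6)/(4*s^2 - s + 2)
(2) close the feedback loop around (A1+A2), A3 gives (16*s^4 - 72*s^3 + 41*s^2 - 30*s + 6)/(8*s^4 - 6*s^3 - 47*s^2 + 15*s - 20)
No further cancellation is possible in the step-2 result, so that is T(s). Its denominator becomes monic after dividing by the leading coefficient 8.

Answer: s^4 - 3*s^3/4 - 47*s^2/8 + 15*s/8 - 5/2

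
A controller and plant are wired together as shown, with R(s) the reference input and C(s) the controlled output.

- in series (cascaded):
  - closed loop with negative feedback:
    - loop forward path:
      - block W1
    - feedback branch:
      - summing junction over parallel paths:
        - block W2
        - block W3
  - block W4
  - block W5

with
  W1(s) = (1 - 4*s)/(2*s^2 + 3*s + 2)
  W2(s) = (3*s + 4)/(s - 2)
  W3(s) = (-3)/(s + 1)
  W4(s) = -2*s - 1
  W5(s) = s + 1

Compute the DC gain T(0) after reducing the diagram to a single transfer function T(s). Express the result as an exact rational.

Answer: 1/3

Working:
(1) combine W2, W3 in parallel gives (3*s^2 + 4*s + 10)/(s^2 - s - 2)
(2) apply the feedback formula to W1, (W2+W3) gives (-4*s^3 + 5*s^2 + 7*s - 2)/(2*s^4 - 11*s^3 - 18*s^2 - 44*s + 6)
(3) reduce the series chain [W1/(1+W1*(W2+W3))], W4, W5 gives (8*s^5 + 2*s^4 - 25*s^3 - 22*s^2 - s + 2)/(2*s^4 - 11*s^3 - 18*s^2 - 44*s + 6)
DC gain: substitute s = 0 into T(s) from step 3: T(0) = 2/6 = 1/3.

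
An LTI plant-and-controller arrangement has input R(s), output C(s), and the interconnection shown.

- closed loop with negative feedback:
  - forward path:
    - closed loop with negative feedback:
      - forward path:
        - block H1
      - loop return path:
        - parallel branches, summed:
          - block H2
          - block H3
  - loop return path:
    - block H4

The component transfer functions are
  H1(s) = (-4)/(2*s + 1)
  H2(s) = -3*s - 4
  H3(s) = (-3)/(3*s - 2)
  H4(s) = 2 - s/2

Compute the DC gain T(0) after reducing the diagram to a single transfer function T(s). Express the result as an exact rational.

The answer is -4/3.

Reasoning:
1. parallel reduction of H2, H3 -> (-9*s^2 - 6*s + 5)/(3*s - 2)
2. collapse the loop (H1 forward, (H2+H3) return) -> (8 - 12*s)/(42*s^2 + 23*s - 22)
3. close the feedback loop around [H1/(1+H1*(H2+H3))], H4 -> (8 - 12*s)/(48*s^2 - 5*s - 6)
Evaluating the step-3 result (the overall T(s)) at s = 0 gives T(0) = 8/(-6) = -4/3.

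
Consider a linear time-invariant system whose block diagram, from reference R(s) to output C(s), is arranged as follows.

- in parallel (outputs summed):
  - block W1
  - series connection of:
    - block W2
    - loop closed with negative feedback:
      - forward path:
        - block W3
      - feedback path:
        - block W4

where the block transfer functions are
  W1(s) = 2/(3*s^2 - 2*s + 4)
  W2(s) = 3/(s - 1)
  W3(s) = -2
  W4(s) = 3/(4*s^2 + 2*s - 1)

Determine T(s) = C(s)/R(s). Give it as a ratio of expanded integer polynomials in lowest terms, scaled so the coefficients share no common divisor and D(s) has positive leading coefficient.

1. collapse the loop (W3 forward, W4 return), giving (-8*s^2 - 4*s + 2)/(4*s^2 + 2*s - 7)
2. series reduction of W2, [W3/(1+W3*W4)], giving (-24*s^2 - 12*s + 6)/(4*s^3 - 2*s^2 - 9*s + 7)
3. parallel reduction of W1, (W2*[W3/(1+W3*W4)]), giving the overall T(s)

Hence the answer: (-72*s^4 + 20*s^3 - 58*s^2 - 78*s + 38)/(12*s^5 - 14*s^4 - 7*s^3 + 31*s^2 - 50*s + 28)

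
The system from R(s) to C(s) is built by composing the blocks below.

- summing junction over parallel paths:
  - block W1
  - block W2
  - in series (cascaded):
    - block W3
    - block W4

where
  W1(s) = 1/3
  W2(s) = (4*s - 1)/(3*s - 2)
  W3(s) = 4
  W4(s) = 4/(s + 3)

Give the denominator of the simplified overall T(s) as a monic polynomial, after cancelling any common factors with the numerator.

Step 1: multiply W3, W4 (series) -> 16/(s + 3)
Step 2: parallel reduction of W1, W2, (W3*W4) -> (15*s^2 + 184*s - 111)/(9*s^2 + 21*s - 18)
The result of step 2 is T(s) in lowest terms. Its denominator has leading coefficient 9; dividing the denominator through by 9 makes it monic.

Hence the answer: s^2 + 7*s/3 - 2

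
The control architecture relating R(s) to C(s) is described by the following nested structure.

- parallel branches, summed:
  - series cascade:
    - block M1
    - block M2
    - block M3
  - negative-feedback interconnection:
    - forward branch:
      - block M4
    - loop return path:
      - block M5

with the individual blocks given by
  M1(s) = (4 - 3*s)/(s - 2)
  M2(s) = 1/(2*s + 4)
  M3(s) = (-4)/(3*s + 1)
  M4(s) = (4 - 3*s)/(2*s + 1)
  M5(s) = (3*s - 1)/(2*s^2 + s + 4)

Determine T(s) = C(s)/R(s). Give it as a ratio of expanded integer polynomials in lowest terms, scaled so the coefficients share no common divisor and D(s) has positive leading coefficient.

Step 1. cascade M1, M2, M3: (6*s - 8)/(3*s^3 + s^2 - 12*s - 4)
Step 2. close the feedback loop around M4, M5: (-6*s^3 + 5*s^2 - 8*s + 16)/(4*s^3 - 5*s^2 + 24*s)
Step 3. sum the parallel branches (M1*M2*M3), [M4/(1+M4*M5)]: this yields T(s), and no further normalization is needed

Final answer: (-18*s^6 + 9*s^5 + 77*s^4 - 58*s^3 + 276*s^2 - 352*s - 64)/(12*s^6 - 11*s^5 + 19*s^4 + 68*s^3 - 268*s^2 - 96*s)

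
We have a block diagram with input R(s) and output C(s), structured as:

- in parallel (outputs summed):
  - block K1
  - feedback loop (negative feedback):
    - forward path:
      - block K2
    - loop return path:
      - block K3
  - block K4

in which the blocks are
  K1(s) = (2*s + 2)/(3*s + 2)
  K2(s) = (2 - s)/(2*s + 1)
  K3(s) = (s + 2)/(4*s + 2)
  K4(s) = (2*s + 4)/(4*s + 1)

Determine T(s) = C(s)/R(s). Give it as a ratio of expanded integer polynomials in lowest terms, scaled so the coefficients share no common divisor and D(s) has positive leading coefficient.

The answer is (50*s^4 + 322*s^3 + 468*s^2 + 292*s + 68)/(84*s^4 + 173*s^3 + 174*s^2 + 82*s + 12).

Reasoning:
1. collapse the loop (K2 forward, K3 return): (-4*s^2 + 6*s + 4)/(7*s^2 + 8*s + 6)
2. sum the parallel branches K1, [K2/(1+K2*K3)], K4, which is the overall transfer function T(s) = C(s)/R(s) in lowest terms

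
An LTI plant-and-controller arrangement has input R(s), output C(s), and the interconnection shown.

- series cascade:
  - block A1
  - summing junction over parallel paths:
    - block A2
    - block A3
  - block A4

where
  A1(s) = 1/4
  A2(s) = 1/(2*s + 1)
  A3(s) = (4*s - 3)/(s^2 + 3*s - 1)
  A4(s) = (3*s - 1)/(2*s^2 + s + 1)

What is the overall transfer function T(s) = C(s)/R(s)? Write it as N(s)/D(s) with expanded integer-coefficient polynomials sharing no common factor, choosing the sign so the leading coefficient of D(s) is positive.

1. sum the parallel branches A2, A3 -> (9*s^2 + s - 4)/(2*s^3 + 7*s^2 + s - 1)
2. reduce the series chain A1, (A2+A3), A4: this yields T(s), and no further normalization is needed

Hence the answer: (27*s^3 - 6*s^2 - 13*s + 4)/(16*s^5 + 64*s^4 + 44*s^3 + 24*s^2 - 4)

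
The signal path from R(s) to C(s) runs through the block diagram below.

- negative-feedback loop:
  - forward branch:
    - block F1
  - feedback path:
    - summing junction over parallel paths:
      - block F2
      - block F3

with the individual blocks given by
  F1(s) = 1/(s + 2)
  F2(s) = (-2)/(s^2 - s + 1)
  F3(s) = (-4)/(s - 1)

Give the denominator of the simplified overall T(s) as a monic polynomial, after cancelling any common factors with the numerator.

(1) parallel reduction of F2, F3: (-4*s^2 + 2*s - 2)/(s^3 - 2*s^2 + 2*s - 1)
(2) feedback reduction of F1, (F2+F3): (s^3 - 2*s^2 + 2*s - 1)/(s^4 - 6*s^2 + 5*s - 4)
Step 2 gives the fully reduced T(s), with no common factor left to cancel. The denominator is already monic (leading coefficient 1).

Answer: s^4 - 6*s^2 + 5*s - 4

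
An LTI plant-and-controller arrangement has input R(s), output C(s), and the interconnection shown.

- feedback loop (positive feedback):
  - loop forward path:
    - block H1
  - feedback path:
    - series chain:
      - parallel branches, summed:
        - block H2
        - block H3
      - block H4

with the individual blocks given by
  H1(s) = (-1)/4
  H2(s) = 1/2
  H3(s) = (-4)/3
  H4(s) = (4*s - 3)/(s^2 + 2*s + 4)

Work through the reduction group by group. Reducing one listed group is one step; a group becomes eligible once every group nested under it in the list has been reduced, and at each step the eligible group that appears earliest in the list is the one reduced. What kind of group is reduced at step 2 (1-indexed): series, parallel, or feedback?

Step 1. reduce the parallel group H2, H3
Step 2. cascade (H2+H3), H4
Step 3. collapse the loop (H1 forward, ((H2+H3)*H4) return)
Step 2: series.

Hence the answer: series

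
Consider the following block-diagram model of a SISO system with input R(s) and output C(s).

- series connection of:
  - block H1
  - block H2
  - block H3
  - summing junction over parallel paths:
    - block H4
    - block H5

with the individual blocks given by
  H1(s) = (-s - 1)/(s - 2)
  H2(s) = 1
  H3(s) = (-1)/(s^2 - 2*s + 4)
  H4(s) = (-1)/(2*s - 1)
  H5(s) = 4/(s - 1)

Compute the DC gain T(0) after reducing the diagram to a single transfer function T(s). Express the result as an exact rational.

Step 1. reduce the parallel group H4, H5 -> (7*s - 3)/(2*s^2 - 3*s + 1)
Step 2. multiply H1, H2, H3, (H4+H5) (series) -> (7*s^2 + 4*s - 3)/(2*s^5 - 11*s^4 + 29*s^3 - 44*s^2 + 32*s - 8)
The step-2 result is T(s). Setting s = 0: T(0) = -3/(-8) = 3/8.

Answer: 3/8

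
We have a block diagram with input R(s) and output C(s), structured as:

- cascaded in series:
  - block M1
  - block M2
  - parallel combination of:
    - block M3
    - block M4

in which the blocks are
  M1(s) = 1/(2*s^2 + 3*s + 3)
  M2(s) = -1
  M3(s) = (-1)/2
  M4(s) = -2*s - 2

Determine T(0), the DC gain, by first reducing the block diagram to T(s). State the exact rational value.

[1] add M3, M4 (parallel), giving -2*s - 5/2
[2] cascade M1, M2, (M3+M4), giving (4*s + 5)/(4*s^2 + 6*s + 6)
Step 2 gives the overall T(s). Then T(0) = 5/6.

Final answer: 5/6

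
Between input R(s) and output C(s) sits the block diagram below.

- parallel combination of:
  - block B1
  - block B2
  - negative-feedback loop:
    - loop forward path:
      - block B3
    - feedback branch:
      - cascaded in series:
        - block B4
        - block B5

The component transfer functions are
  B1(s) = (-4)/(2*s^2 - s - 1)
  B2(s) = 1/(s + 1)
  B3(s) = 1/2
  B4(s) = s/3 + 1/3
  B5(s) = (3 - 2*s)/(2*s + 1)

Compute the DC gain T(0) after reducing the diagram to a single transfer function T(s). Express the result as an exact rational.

Step 1: reduce the series chain B4, B5, giving (-2*s^2 + s + 3)/(6*s + 3)
Step 2: feedback reduction of B3, (B4*B5), giving (-6*s - 3)/(2*s^2 - 13*s - 9)
Step 3: add B1, B2, [B3/(1+B3*(B4*B5))] (parallel), giving (-8*s^4 - 48*s^3 + 46*s^2 + 122*s + 48)/(4*s^5 - 24*s^4 - 35*s^3 + 15*s^2 + 31*s + 9)
DC gain: substitute s = 0 into T(s) from step 3: T(0) = 48/9 = 16/3.

Therefore the answer is 16/3.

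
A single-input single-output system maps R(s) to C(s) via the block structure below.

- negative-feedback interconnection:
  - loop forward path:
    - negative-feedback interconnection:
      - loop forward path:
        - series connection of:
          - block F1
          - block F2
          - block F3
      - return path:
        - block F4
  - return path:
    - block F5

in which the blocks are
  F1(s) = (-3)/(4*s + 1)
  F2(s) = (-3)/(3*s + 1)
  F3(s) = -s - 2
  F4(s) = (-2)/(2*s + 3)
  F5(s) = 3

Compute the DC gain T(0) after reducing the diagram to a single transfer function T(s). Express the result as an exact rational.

Answer: 18/41

Working:
Step 1. multiply F1, F2, F3 (series); result (-9*s - 18)/(12*s^2 + 7*s + 1)
Step 2. apply the feedback formula to (F1*F2*F3), F4; result (-18*s^2 - 63*s - 54)/(24*s^3 + 50*s^2 + 41*s + 39)
Step 3. apply the feedback formula to [(F1*F2*F3)/(1+(F1*F2*F3)*F4)], F5; result (-18*s^2 - 63*s - 54)/(24*s^3 - 4*s^2 - 148*s - 123)
The step-3 result is T(s). Setting s = 0: T(0) = -54/(-123) = 18/41.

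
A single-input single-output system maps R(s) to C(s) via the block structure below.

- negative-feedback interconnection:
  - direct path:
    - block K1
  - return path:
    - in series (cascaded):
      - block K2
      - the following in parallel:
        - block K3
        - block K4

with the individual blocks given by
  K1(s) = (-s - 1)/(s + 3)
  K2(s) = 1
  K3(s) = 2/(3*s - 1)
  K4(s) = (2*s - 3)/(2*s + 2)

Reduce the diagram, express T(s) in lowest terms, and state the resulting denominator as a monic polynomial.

Step 1: combine K3, K4 in parallel, giving (6*s^2 - 7*s + 7)/(6*s^2 + 4*s - 2)
Step 2: multiply K2, (K3+K4) (series), giving (6*s^2 - 7*s + 7)/(6*s^2 + 4*s - 2)
Step 3: feedback reduction of K1, (K2*(K3+K4)), giving (-6*s^2 - 4*s + 2)/(23*s - 13)
No further cancellation is possible in the step-3 result, so that is T(s). Its denominator becomes monic after dividing by the leading coefficient 23.

Hence the answer: s - 13/23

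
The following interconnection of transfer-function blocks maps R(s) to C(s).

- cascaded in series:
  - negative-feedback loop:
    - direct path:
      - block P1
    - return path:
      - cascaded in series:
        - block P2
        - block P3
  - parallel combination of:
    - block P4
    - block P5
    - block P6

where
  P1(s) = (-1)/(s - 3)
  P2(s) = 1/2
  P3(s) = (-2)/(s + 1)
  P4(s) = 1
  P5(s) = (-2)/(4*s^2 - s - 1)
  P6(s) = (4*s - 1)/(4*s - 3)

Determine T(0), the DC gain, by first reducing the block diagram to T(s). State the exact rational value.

Reducing step by step:

1. combine P2, P3 in series; result (-1)/(s + 1)
2. feedback reduction of P1, (P2*P3); result (-s - 1)/(s^2 - 2*s - 2)
3. parallel reduction of P4, P5, P6; result (32*s^3 - 24*s^2 - 12*s + 10)/(16*s^3 - 16*s^2 - s + 3)
4. combine [P1/(1+P1*(P2*P3))], (P4+P5+P6) in series; result (-32*s^4 - 8*s^3 + 36*s^2 + 2*s - 10)/(16*s^5 - 48*s^4 - s^3 + 37*s^2 - 4*s - 6)
That last expression is T(s); at s = 0 only the constant terms survive, so T(0) = -10/(-6) = 5/3.

Answer: 5/3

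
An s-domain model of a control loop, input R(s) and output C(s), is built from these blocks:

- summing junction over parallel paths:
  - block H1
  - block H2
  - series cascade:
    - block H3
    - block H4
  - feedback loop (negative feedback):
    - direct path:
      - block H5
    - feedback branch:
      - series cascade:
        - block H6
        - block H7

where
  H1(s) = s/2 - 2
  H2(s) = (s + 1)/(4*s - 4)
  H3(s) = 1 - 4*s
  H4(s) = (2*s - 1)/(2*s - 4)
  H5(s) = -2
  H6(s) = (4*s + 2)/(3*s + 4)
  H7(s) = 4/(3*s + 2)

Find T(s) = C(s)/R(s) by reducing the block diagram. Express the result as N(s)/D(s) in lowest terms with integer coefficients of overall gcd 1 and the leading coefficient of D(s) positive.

Answer: (-126*s^4 + 7*s^3 + 105*s^2 - 12*s)/(36*s^3 - 92*s^2 + 24*s + 32)

Working:
1. cascade H3, H4, giving (-8*s^2 + 6*s - 1)/(2*s - 4)
2. cascade H6, H7, giving (16*s + 8)/(9*s^2 + 18*s + 8)
3. collapse the loop (H5 forward, (H6*H7) return), giving (-18*s^2 - 36*s - 16)/(9*s^2 - 14*s - 8)
4. sum the parallel branches H1, H2, (H3*H4), [H5/(1+H5*(H6*H7))]: this yields T(s), and no further normalization is needed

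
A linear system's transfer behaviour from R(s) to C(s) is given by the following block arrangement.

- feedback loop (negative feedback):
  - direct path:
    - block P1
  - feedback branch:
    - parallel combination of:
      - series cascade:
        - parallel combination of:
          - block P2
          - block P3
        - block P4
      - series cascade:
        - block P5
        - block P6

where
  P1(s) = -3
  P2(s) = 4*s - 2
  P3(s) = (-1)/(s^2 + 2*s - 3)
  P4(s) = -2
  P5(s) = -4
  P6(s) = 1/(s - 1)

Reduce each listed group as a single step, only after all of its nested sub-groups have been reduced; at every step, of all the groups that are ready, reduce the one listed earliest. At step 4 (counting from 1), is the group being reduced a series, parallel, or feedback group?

Reducing step by step:

Step 1: combine P2, P3 in parallel
Step 2: combine (P2+P3), P4 in series
Step 3: multiply P5, P6 (series)
Step 4: add ((P2+P3)*P4), (P5*P6) (parallel)
Step 5: apply the feedback formula to P1, (((P2+P3)*P4)+(P5*P6))
The group at step 4 is a parallel group.

Answer: parallel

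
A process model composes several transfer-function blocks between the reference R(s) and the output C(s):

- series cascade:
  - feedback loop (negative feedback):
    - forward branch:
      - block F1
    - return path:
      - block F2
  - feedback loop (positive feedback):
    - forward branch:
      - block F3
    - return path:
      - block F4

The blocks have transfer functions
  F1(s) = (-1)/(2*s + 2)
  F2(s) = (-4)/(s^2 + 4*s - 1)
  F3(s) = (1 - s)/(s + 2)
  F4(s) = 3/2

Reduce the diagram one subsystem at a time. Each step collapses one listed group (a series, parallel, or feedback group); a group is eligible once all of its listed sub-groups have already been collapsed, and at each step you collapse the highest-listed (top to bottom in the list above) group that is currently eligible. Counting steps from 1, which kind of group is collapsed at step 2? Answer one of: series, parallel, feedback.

Reducing step by step:

Step 1: feedback reduction of F1, F2
Step 2: reduce the feedback loop with forward F3 and return F4
Step 3: series reduction of [F1/(1+F1*F2)], [F3/(1-F3*F4)]
Step 2: feedback.

Answer: feedback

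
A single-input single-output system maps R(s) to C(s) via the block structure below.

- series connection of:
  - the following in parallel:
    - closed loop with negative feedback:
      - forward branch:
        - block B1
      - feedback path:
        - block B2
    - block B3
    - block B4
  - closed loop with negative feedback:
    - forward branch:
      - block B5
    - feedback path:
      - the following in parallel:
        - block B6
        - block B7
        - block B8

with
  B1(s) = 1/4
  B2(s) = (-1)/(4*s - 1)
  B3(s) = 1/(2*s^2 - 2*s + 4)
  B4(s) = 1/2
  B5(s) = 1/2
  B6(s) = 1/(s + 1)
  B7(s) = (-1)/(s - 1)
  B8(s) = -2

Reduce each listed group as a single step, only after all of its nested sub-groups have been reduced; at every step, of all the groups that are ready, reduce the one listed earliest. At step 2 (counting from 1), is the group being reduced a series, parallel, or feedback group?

The answer is parallel.

Reasoning:
1. close the feedback loop around B1, B2
2. add [B1/(1+B1*B2)], B3, B4 (parallel)
3. reduce the parallel group B6, B7, B8
4. close the feedback loop around B5, (B6+B7+B8)
5. series reduction of ([B1/(1+B1*B2)]+B3+B4), [B5/(1+B5*(B6+B7+B8))]
Step 2: parallel.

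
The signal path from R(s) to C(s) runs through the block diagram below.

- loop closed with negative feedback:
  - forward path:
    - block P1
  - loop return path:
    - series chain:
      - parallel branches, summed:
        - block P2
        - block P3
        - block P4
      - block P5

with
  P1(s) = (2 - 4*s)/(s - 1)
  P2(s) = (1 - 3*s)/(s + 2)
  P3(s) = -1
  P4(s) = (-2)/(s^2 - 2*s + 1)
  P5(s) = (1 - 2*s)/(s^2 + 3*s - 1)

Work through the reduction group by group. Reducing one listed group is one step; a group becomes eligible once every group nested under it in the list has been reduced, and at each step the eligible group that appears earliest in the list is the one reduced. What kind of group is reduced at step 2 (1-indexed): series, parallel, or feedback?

Reducing step by step:

1. sum the parallel branches P2, P3, P4
2. cascade (P2+P3+P4), P5
3. collapse the loop (P1 forward, ((P2+P3+P4)*P5) return)
So the answer for step 2 is series.

Answer: series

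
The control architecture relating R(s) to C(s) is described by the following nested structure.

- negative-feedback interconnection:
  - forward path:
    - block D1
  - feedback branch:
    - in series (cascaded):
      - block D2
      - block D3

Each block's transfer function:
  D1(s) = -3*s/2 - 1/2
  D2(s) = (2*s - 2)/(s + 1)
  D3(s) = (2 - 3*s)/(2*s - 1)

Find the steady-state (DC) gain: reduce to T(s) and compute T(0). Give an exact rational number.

Reducing step by step:

1. cascade D2, D3 gives (-6*s^2 + 10*s - 4)/(2*s^2 + s - 1)
2. close the feedback loop around D1, (D2*D3) gives (-6*s^3 - 5*s^2 + 2*s + 1)/(18*s^3 - 20*s^2 + 4*s + 2)
The step-2 result is T(s). Setting s = 0: T(0) = 1/2.

Answer: 1/2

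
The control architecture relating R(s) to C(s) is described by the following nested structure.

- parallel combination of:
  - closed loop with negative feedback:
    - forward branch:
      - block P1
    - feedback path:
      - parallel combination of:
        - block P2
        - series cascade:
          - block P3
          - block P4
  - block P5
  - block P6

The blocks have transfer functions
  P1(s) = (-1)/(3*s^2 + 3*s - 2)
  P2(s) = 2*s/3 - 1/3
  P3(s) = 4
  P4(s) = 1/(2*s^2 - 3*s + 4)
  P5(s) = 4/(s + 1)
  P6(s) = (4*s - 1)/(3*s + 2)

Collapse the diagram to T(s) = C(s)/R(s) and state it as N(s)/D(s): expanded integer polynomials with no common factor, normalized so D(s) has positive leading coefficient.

Step 1. multiply P3, P4 (series) = 4/(2*s^2 - 3*s + 4)
Step 2. reduce the parallel group P2, (P3*P4) = (4*s^3 - 8*s^2 + 11*s + 8)/(6*s^2 - 9*s + 12)
Step 3. collapse the loop (P1 forward, (P2+(P3*P4)) return) = (-6*s^2 + 9*s - 12)/(18*s^4 - 13*s^3 + 5*s^2 + 43*s - 32)
Step 4. sum the parallel branches [P1/(1+P1*(P2+(P3*P4)))], P5, P6 - this is the overall T(s), already in the required normalized form

Answer: (72*s^6 + 218*s^5 - 67*s^4 + 153*s^3 + 549*s^2 - 221*s - 248)/(54*s^6 + 51*s^5 - 14*s^4 + 128*s^3 + 129*s^2 - 74*s - 64)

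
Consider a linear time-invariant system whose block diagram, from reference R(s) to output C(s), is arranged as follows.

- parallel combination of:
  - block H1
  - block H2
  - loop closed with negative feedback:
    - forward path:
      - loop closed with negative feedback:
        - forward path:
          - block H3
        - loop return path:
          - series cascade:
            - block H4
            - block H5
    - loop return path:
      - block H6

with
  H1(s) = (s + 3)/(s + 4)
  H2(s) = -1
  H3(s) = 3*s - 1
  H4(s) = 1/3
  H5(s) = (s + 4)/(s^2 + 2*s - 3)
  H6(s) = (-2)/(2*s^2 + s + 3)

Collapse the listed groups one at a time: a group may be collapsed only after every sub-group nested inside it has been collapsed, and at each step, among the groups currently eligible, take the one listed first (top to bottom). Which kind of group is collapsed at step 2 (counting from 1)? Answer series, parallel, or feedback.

Answer: feedback

Working:
Step 1: multiply H4, H5 (series)
Step 2: close the feedback loop around H3, (H4*H5)
Step 3: apply the feedback formula to [H3/(1+H3*(H4*H5))], H6
Step 4: combine H1, H2, [[H3/(1+H3*(H4*H5))]/(1+[H3/(1+H3*(H4*H5))]*H6)] in parallel
Step 2 collapses a feedback group.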